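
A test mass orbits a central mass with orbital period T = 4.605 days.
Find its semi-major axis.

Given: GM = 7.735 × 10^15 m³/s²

Convert to SI: T = 4.605 days = 397872 s.
Invert Kepler's third law: a = (GM · T² / (4π²))^(1/3).
Substituting T = 397872 s and GM = 7.735e+15 m³/s²:
a = (7.735e+15 · (397872)² / (4π²))^(1/3) m
a ≈ 3.142e+08 m = 314.2 Mm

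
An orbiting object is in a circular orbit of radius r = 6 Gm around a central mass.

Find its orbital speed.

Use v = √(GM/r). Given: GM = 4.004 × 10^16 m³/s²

Convert to SI: r = 6 Gm = 6e+09 m.
For a circular orbit, gravity supplies the centripetal force, so v = √(GM / r).
v = √(4.004e+16 / 6e+09) m/s ≈ 2583 m/s = 2.583 km/s.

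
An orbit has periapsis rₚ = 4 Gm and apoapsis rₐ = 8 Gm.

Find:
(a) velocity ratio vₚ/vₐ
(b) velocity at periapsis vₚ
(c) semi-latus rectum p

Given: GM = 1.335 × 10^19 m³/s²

Convert to SI: rₚ = 4 Gm = 4e+09 m; rₐ = 8 Gm = 8e+09 m.
(a) Conservation of angular momentum (rₚvₚ = rₐvₐ) gives vₚ/vₐ = rₐ/rₚ = 8e+09/4e+09 ≈ 2
(b) With a = (rₚ + rₐ)/2 = 6e+09 m, vₚ = √(GM (2/rₚ − 1/a)) = √(1.335e+19 · (2/4e+09 − 1/6e+09)) m/s ≈ 6.671e+04 m/s
(c) From a = (rₚ + rₐ)/2 = 6e+09 m and e = (rₐ − rₚ)/(rₐ + rₚ) = 0.333333, p = a(1 − e²) = 6e+09 · (1 − (0.333333)²) ≈ 5.333e+09 m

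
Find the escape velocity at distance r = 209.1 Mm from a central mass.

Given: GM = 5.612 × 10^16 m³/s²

Convert to SI: r = 209.1 Mm = 2.091e+08 m.
Escape velocity comes from setting total energy to zero: ½v² − GM/r = 0 ⇒ v_esc = √(2GM / r).
v_esc = √(2 · 5.612e+16 / 2.091e+08) m/s ≈ 2.317e+04 m/s = 23.17 km/s.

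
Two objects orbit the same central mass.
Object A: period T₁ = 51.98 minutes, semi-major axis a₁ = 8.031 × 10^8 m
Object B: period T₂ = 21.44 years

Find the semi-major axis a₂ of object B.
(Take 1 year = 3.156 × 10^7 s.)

Convert to SI: T₁ = 51.98 minutes = 3118.8 s; T₂ = 21.44 years = 6.76646e+08 s.
Kepler's third law: (T₁/T₂)² = (a₁/a₂)³ ⇒ a₂ = a₁ · (T₂/T₁)^(2/3).
T₂/T₁ = 6.76646e+08 / 3118.8 = 216957.
a₂ = 8.031e+08 · (216957)^(2/3) m ≈ 2.9e+12 m = 2.9 × 10^12 m.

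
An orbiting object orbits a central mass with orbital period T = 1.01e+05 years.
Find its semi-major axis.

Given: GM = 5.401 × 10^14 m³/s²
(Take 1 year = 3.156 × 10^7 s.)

Convert to SI: T = 1.01e+05 years = 3.18756e+12 s.
Invert Kepler's third law: a = (GM · T² / (4π²))^(1/3).
Substituting T = 3.18756e+12 s and GM = 5.401e+14 m³/s²:
a = (5.401e+14 · (3.18756e+12)² / (4π²))^(1/3) m
a ≈ 5.18e+12 m = 5.18 × 10^12 m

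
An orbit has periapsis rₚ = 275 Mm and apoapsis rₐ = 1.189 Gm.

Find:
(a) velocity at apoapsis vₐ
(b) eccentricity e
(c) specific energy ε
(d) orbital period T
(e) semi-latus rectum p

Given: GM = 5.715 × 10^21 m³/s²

Convert to SI: rₚ = 275 Mm = 2.75e+08 m; rₐ = 1.189 Gm = 1.189e+09 m.
(a) With a = (rₚ + rₐ)/2 = 7.32e+08 m, vₐ = √(GM (2/rₐ − 1/a)) = √(5.715e+21 · (2/1.189e+09 − 1/7.32e+08)) m/s ≈ 1.344e+06 m/s
(b) e = (rₐ − rₚ)/(rₐ + rₚ) = (1.189e+09 − 2.75e+08)/(1.189e+09 + 2.75e+08) ≈ 0.6243
(c) With a = (rₚ + rₐ)/2 = 7.32e+08 m, ε = −GM/(2a) = −5.715e+21/(2 · 7.32e+08) J/kg ≈ -3.904e+12 J/kg
(d) With a = (rₚ + rₐ)/2 = 7.32e+08 m, T = 2π √(a³/GM) = 2π √((7.32e+08)³/5.715e+21) s ≈ 1646 s
(e) From a = (rₚ + rₐ)/2 = 7.32e+08 m and e = (rₐ − rₚ)/(rₐ + rₚ) = 0.624317, p = a(1 − e²) = 7.32e+08 · (1 − (0.624317)²) ≈ 4.467e+08 m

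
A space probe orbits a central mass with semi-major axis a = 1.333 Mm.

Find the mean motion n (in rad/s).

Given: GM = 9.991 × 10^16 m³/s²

Convert to SI: a = 1.333 Mm = 1.333e+06 m.
n = √(GM / a³).
n = √(9.991e+16 / (1.333e+06)³) rad/s ≈ 0.2054 rad/s.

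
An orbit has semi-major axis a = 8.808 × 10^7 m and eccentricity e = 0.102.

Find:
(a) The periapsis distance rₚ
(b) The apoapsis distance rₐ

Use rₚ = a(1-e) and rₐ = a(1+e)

(a) rₚ = a(1 − e) = 8.808e+07 · (1 − 0.102) = 8.808e+07 · 0.898 ≈ 7.91e+07 m = 7.91 × 10^7 m.
(b) rₐ = a(1 + e) = 8.808e+07 · (1 + 0.102) = 8.808e+07 · 1.102 ≈ 9.706e+07 m = 9.706 × 10^7 m.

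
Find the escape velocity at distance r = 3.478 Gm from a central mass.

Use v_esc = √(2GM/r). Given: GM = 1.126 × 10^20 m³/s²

Convert to SI: r = 3.478 Gm = 3.478e+09 m.
Escape velocity comes from setting total energy to zero: ½v² − GM/r = 0 ⇒ v_esc = √(2GM / r).
v_esc = √(2 · 1.126e+20 / 3.478e+09) m/s ≈ 2.545e+05 m/s = 254.5 km/s.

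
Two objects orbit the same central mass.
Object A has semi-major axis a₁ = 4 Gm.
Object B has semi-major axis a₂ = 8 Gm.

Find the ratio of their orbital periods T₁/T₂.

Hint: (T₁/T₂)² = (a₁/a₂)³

Convert to SI: a₁ = 4 Gm = 4e+09 m; a₂ = 8 Gm = 8e+09 m.
From Kepler's third law, (T₁/T₂)² = (a₁/a₂)³, so T₁/T₂ = (a₁/a₂)^(3/2).
a₁/a₂ = 4e+09 / 8e+09 = 0.5.
T₁/T₂ = (0.5)^(3/2) ≈ 0.3536.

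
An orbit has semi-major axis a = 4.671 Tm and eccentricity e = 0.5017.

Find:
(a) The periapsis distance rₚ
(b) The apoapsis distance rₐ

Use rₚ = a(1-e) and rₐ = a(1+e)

Convert to SI: a = 4.671 Tm = 4.671e+12 m.
(a) rₚ = a(1 − e) = 4.671e+12 · (1 − 0.5017) = 4.671e+12 · 0.4983 ≈ 2.328e+12 m = 2.328 Tm.
(b) rₐ = a(1 + e) = 4.671e+12 · (1 + 0.5017) = 4.671e+12 · 1.5017 ≈ 7.014e+12 m = 7.014 Tm.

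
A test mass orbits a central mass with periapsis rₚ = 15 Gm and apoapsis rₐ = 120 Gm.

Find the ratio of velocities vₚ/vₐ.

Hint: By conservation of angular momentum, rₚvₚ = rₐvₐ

Convert to SI: rₚ = 15 Gm = 1.5e+10 m; rₐ = 120 Gm = 1.2e+11 m.
Conservation of angular momentum gives rₚvₚ = rₐvₐ, so vₚ/vₐ = rₐ/rₚ.
vₚ/vₐ = 1.2e+11 / 1.5e+10 ≈ 8.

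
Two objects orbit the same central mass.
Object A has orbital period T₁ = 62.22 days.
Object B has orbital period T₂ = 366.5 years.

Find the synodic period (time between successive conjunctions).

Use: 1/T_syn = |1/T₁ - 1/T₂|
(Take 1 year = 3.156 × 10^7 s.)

Convert to SI: T₁ = 62.22 days = 5.37581e+06 s; T₂ = 366.5 years = 1.15667e+10 s.
T_syn = |T₁ · T₂ / (T₁ − T₂)|.
T_syn = |5.37581e+06 · 1.15667e+10 / (5.37581e+06 − 1.15667e+10)| s ≈ 5.378e+06 s = 62.25 days.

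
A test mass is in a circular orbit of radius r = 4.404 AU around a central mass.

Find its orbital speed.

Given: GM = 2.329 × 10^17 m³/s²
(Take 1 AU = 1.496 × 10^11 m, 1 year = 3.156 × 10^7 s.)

Convert to SI: r = 4.404 AU = 6.58838e+11 m.
For a circular orbit, gravity supplies the centripetal force, so v = √(GM / r).
v = √(2.329e+17 / 6.58838e+11) m/s ≈ 594.6 m/s = 0.1254 AU/year.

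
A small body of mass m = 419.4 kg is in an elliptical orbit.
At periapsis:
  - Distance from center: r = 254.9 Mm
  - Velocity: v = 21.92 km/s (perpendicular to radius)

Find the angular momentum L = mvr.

Convert to SI: r = 254.9 Mm = 2.549e+08 m; v = 21.92 km/s = 21920 m/s.
Since v is perpendicular to r, L = m · v · r.
L = 419.4 · 21920 · 2.549e+08 kg·m²/s ≈ 2.343e+15 kg·m²/s.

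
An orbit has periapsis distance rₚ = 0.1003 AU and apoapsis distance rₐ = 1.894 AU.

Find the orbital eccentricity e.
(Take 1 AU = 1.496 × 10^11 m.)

Convert to SI: rₚ = 0.1003 AU = 1.50049e+10 m; rₐ = 1.894 AU = 2.83342e+11 m.
e = (rₐ − rₚ) / (rₐ + rₚ).
e = (2.83342e+11 − 1.50049e+10) / (2.83342e+11 + 1.50049e+10) = 2.68338e+11 / 2.98347e+11 ≈ 0.8994.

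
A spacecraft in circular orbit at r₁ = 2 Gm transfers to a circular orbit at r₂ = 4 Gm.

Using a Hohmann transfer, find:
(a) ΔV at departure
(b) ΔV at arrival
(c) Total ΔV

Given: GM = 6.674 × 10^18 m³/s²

Convert to SI: r₁ = 2 Gm = 2e+09 m; r₂ = 4 Gm = 4e+09 m.
Transfer semi-major axis: a_t = (r₁ + r₂)/2 = (2e+09 + 4e+09)/2 = 3e+09 m.
Circular speeds: v₁ = √(GM/r₁) = 57766.8 m/s, v₂ = √(GM/r₂) = 40847.3 m/s.
Transfer speeds (vis-viva v² = GM(2/r − 1/a_t)): v₁ᵗ = 66703.3 m/s, v₂ᵗ = 33351.7 m/s.
(a) ΔV₁ = |v₁ᵗ − v₁| ≈ 8937 m/s = 8.937 km/s.
(b) ΔV₂ = |v₂ − v₂ᵗ| ≈ 7496 m/s = 7.496 km/s.
(c) ΔV_total = ΔV₁ + ΔV₂ ≈ 1.643e+04 m/s = 16.43 km/s.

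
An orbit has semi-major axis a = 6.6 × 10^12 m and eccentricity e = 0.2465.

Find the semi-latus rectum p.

p = a (1 − e²).
p = 6.6e+12 · (1 − (0.2465)²) = 6.6e+12 · 0.939238 ≈ 6.199e+12 m = 6.199 × 10^12 m.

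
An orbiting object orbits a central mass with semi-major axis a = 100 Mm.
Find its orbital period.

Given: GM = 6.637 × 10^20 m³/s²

Convert to SI: a = 100 Mm = 1e+08 m.
Kepler's third law: T = 2π √(a³ / GM).
Substituting a = 1e+08 m and GM = 6.637e+20 m³/s²:
T = 2π √((1e+08)³ / 6.637e+20) s
T ≈ 243.9 s = 4.065 minutes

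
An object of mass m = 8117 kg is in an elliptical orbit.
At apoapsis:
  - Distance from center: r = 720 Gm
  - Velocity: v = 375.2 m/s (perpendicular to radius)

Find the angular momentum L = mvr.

Convert to SI: r = 720 Gm = 7.2e+11 m.
Since v is perpendicular to r, L = m · v · r.
L = 8117 · 375.2 · 7.2e+11 kg·m²/s ≈ 2.193e+18 kg·m²/s.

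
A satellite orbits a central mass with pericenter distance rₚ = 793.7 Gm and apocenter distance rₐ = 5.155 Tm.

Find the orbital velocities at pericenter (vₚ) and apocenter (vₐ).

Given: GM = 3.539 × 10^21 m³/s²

Convert to SI: rₚ = 793.7 Gm = 7.937e+11 m; rₐ = 5.155 Tm = 5.155e+12 m.
Use the vis-viva equation v² = GM(2/r − 1/a) with a = (rₚ + rₐ)/2 = (7.937e+11 + 5.155e+12)/2 = 2.97435e+12 m.
vₚ = √(GM · (2/rₚ − 1/a)) = √(3.539e+21 · (2/7.937e+11 − 1/2.97435e+12)) m/s ≈ 8.791e+04 m/s = 87.91 km/s.
vₐ = √(GM · (2/rₐ − 1/a)) = √(3.539e+21 · (2/5.155e+12 − 1/2.97435e+12)) m/s ≈ 1.353e+04 m/s = 13.53 km/s.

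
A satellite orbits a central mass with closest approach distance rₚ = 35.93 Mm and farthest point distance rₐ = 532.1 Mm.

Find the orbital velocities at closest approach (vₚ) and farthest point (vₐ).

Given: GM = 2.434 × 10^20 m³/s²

Convert to SI: rₚ = 35.93 Mm = 3.593e+07 m; rₐ = 532.1 Mm = 5.321e+08 m.
Use the vis-viva equation v² = GM(2/r − 1/a) with a = (rₚ + rₐ)/2 = (3.593e+07 + 5.321e+08)/2 = 2.84015e+08 m.
vₚ = √(GM · (2/rₚ − 1/a)) = √(2.434e+20 · (2/3.593e+07 − 1/2.84015e+08)) m/s ≈ 3.563e+06 m/s = 3563 km/s.
vₐ = √(GM · (2/rₐ − 1/a)) = √(2.434e+20 · (2/5.321e+08 − 1/2.84015e+08)) m/s ≈ 2.406e+05 m/s = 240.6 km/s.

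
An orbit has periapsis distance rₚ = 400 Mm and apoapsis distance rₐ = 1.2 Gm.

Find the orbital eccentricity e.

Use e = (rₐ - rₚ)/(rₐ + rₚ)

Convert to SI: rₚ = 400 Mm = 4e+08 m; rₐ = 1.2 Gm = 1.2e+09 m.
e = (rₐ − rₚ) / (rₐ + rₚ).
e = (1.2e+09 − 4e+08) / (1.2e+09 + 4e+08) = 8e+08 / 1.6e+09 ≈ 0.5.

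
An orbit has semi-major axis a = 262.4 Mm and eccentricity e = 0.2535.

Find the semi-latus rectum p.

Convert to SI: a = 262.4 Mm = 2.624e+08 m.
p = a (1 − e²).
p = 2.624e+08 · (1 − (0.2535)²) = 2.624e+08 · 0.935738 ≈ 2.455e+08 m = 245.5 Mm.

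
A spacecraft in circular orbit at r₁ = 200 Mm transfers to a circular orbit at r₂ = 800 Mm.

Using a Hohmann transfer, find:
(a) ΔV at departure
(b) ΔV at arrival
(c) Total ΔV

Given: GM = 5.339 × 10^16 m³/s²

Convert to SI: r₁ = 200 Mm = 2e+08 m; r₂ = 800 Mm = 8e+08 m.
Transfer semi-major axis: a_t = (r₁ + r₂)/2 = (2e+08 + 8e+08)/2 = 5e+08 m.
Circular speeds: v₁ = √(GM/r₁) = 16338.6 m/s, v₂ = √(GM/r₂) = 8169.3 m/s.
Transfer speeds (vis-viva v² = GM(2/r − 1/a_t)): v₁ᵗ = 20666.9 m/s, v₂ᵗ = 5166.72 m/s.
(a) ΔV₁ = |v₁ᵗ − v₁| ≈ 4328 m/s = 4.328 km/s.
(b) ΔV₂ = |v₂ − v₂ᵗ| ≈ 3003 m/s = 3.003 km/s.
(c) ΔV_total = ΔV₁ + ΔV₂ ≈ 7331 m/s = 7.331 km/s.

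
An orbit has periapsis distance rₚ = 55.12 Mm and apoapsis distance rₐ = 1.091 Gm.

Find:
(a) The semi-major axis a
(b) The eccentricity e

Convert to SI: rₚ = 55.12 Mm = 5.512e+07 m; rₐ = 1.091 Gm = 1.091e+09 m.
(a) a = (rₚ + rₐ) / 2 = (5.512e+07 + 1.091e+09) / 2 ≈ 5.731e+08 m = 573.1 Mm.
(b) e = (rₐ − rₚ) / (rₐ + rₚ) = (1.091e+09 − 5.512e+07) / (1.091e+09 + 5.512e+07) ≈ 0.9038.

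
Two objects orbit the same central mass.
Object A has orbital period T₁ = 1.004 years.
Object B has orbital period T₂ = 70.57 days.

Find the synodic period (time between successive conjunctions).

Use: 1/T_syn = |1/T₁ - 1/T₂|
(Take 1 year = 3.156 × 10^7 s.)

Convert to SI: T₁ = 1.004 years = 3.16862e+07 s; T₂ = 70.57 days = 6.09725e+06 s.
T_syn = |T₁ · T₂ / (T₁ − T₂)|.
T_syn = |3.16862e+07 · 6.09725e+06 / (3.16862e+07 − 6.09725e+06)| s ≈ 7.55e+06 s = 87.39 days.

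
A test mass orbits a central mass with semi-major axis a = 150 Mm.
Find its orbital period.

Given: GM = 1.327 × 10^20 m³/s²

Convert to SI: a = 150 Mm = 1.5e+08 m.
Kepler's third law: T = 2π √(a³ / GM).
Substituting a = 1.5e+08 m and GM = 1.327e+20 m³/s²:
T = 2π √((1.5e+08)³ / 1.327e+20) s
T ≈ 1002 s = 16.7 minutes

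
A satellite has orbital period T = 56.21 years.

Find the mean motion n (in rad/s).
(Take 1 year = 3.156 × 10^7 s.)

Convert to SI: T = 56.21 years = 1.77399e+09 s.
n = 2π / T.
n = 2π / 1.77399e+09 s ≈ 3.542e-09 rad/s.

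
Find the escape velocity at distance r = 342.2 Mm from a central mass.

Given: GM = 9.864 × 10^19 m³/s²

Convert to SI: r = 342.2 Mm = 3.422e+08 m.
Escape velocity comes from setting total energy to zero: ½v² − GM/r = 0 ⇒ v_esc = √(2GM / r).
v_esc = √(2 · 9.864e+19 / 3.422e+08) m/s ≈ 7.593e+05 m/s = 759.3 km/s.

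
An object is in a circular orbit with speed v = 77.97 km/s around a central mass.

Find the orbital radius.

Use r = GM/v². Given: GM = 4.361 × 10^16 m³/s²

Convert to SI: v = 77.97 km/s = 77970 m/s.
For a circular orbit, v² = GM / r, so r = GM / v².
r = 4.361e+16 / (77970)² m ≈ 7.173e+06 m = 7.173 Mm.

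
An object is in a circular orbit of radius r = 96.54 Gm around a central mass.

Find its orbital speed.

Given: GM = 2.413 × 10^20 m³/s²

Convert to SI: r = 96.54 Gm = 9.654e+10 m.
For a circular orbit, gravity supplies the centripetal force, so v = √(GM / r).
v = √(2.413e+20 / 9.654e+10) m/s ≈ 4.999e+04 m/s = 49.99 km/s.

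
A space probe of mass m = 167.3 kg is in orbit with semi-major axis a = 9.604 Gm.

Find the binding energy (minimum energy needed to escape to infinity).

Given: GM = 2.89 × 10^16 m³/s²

Convert to SI: a = 9.604 Gm = 9.604e+09 m.
Total orbital energy is E = −GMm/(2a); binding energy is E_bind = −E = GMm/(2a).
E_bind = 2.89e+16 · 167.3 / (2 · 9.604e+09) J ≈ 2.517e+08 J = 251.7 MJ.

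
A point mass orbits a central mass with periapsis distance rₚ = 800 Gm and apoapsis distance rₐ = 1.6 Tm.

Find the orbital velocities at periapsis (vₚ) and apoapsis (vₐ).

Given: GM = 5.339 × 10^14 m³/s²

Convert to SI: rₚ = 800 Gm = 8e+11 m; rₐ = 1.6 Tm = 1.6e+12 m.
Use the vis-viva equation v² = GM(2/r − 1/a) with a = (rₚ + rₐ)/2 = (8e+11 + 1.6e+12)/2 = 1.2e+12 m.
vₚ = √(GM · (2/rₚ − 1/a)) = √(5.339e+14 · (2/8e+11 − 1/1.2e+12)) m/s ≈ 29.83 m/s = 29.83 m/s.
vₐ = √(GM · (2/rₐ − 1/a)) = √(5.339e+14 · (2/1.6e+12 − 1/1.2e+12)) m/s ≈ 14.92 m/s = 14.92 m/s.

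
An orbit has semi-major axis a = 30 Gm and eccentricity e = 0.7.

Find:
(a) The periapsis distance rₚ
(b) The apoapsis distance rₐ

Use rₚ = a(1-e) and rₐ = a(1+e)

Convert to SI: a = 30 Gm = 3e+10 m.
(a) rₚ = a(1 − e) = 3e+10 · (1 − 0.7) = 3e+10 · 0.3 ≈ 9e+09 m = 9 Gm.
(b) rₐ = a(1 + e) = 3e+10 · (1 + 0.7) = 3e+10 · 1.7 ≈ 5.1e+10 m = 51 Gm.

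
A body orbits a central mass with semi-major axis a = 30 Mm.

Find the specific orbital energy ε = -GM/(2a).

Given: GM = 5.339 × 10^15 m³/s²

Convert to SI: a = 30 Mm = 3e+07 m.
ε = −GM / (2a).
ε = −5.339e+15 / (2 · 3e+07) J/kg ≈ -8.898e+07 J/kg = -88.98 MJ/kg.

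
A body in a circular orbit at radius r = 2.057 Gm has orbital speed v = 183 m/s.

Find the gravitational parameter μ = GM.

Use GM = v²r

Convert to SI: r = 2.057 Gm = 2.057e+09 m.
For a circular orbit v² = GM/r, so GM = v² · r.
GM = (183)² · 2.057e+09 m³/s² ≈ 6.889e+13 m³/s² = 6.889 × 10^13 m³/s².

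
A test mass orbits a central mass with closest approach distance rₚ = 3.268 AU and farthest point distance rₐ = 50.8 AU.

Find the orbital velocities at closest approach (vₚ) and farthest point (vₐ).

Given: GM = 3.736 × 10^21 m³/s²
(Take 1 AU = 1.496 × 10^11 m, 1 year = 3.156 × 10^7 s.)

Convert to SI: rₚ = 3.268 AU = 4.88893e+11 m; rₐ = 50.8 AU = 7.59968e+12 m.
Use the vis-viva equation v² = GM(2/r − 1/a) with a = (rₚ + rₐ)/2 = (4.88893e+11 + 7.59968e+12)/2 = 4.04429e+12 m.
vₚ = √(GM · (2/rₚ − 1/a)) = √(3.736e+21 · (2/4.88893e+11 − 1/4.04429e+12)) m/s ≈ 1.198e+05 m/s = 25.28 AU/year.
vₐ = √(GM · (2/rₐ − 1/a)) = √(3.736e+21 · (2/7.59968e+12 − 1/4.04429e+12)) m/s ≈ 7709 m/s = 1.626 AU/year.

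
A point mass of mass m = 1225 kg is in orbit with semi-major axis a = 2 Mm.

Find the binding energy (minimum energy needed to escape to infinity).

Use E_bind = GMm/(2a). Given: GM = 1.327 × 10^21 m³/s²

Convert to SI: a = 2 Mm = 2e+06 m.
Total orbital energy is E = −GMm/(2a); binding energy is E_bind = −E = GMm/(2a).
E_bind = 1.327e+21 · 1225 / (2 · 2e+06) J ≈ 4.064e+17 J = 406.4 PJ.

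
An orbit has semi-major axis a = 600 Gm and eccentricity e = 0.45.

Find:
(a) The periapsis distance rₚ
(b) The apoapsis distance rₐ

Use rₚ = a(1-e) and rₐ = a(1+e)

Convert to SI: a = 600 Gm = 6e+11 m.
(a) rₚ = a(1 − e) = 6e+11 · (1 − 0.45) = 6e+11 · 0.55 ≈ 3.3e+11 m = 330 Gm.
(b) rₐ = a(1 + e) = 6e+11 · (1 + 0.45) = 6e+11 · 1.45 ≈ 8.7e+11 m = 870 Gm.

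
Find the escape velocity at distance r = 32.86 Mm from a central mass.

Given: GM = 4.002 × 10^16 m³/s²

Convert to SI: r = 32.86 Mm = 3.286e+07 m.
Escape velocity comes from setting total energy to zero: ½v² − GM/r = 0 ⇒ v_esc = √(2GM / r).
v_esc = √(2 · 4.002e+16 / 3.286e+07) m/s ≈ 4.935e+04 m/s = 49.35 km/s.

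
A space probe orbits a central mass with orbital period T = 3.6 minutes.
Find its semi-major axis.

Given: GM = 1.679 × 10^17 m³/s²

Convert to SI: T = 3.6 minutes = 216 s.
Invert Kepler's third law: a = (GM · T² / (4π²))^(1/3).
Substituting T = 216 s and GM = 1.679e+17 m³/s²:
a = (1.679e+17 · (216)² / (4π²))^(1/3) m
a ≈ 5.833e+06 m = 5.833 Mm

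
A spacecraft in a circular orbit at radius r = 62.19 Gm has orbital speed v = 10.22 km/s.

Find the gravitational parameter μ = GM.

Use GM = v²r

Convert to SI: r = 62.19 Gm = 6.219e+10 m; v = 10.22 km/s = 10220 m/s.
For a circular orbit v² = GM/r, so GM = v² · r.
GM = (10220)² · 6.219e+10 m³/s² ≈ 6.496e+18 m³/s² = 6.496 × 10^18 m³/s².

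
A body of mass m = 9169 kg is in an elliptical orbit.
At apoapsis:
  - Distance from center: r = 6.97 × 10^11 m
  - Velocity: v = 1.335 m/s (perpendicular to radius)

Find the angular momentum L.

Since v is perpendicular to r, L = m · v · r.
L = 9169 · 1.335 · 6.97e+11 kg·m²/s ≈ 8.532e+15 kg·m²/s.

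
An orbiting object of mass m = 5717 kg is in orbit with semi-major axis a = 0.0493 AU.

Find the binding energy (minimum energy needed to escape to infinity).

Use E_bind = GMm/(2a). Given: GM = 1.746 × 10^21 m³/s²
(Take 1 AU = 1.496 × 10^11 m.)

Convert to SI: a = 0.0493 AU = 7.37528e+09 m.
Total orbital energy is E = −GMm/(2a); binding energy is E_bind = −E = GMm/(2a).
E_bind = 1.746e+21 · 5717 / (2 · 7.37528e+09) J ≈ 6.767e+14 J = 676.7 TJ.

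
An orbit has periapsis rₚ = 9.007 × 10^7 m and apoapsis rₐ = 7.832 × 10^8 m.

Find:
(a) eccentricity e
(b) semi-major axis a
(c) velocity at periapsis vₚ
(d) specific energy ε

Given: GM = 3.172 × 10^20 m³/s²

(a) e = (rₐ − rₚ)/(rₐ + rₚ) = (7.832e+08 − 9.007e+07)/(7.832e+08 + 9.007e+07) ≈ 0.7937
(b) a = (rₚ + rₐ)/2 = (9.007e+07 + 7.832e+08)/2 ≈ 4.366e+08 m
(c) With a = (rₚ + rₐ)/2 = 4.36635e+08 m, vₚ = √(GM (2/rₚ − 1/a)) = √(3.172e+20 · (2/9.007e+07 − 1/4.36635e+08)) m/s ≈ 2.513e+06 m/s
(d) With a = (rₚ + rₐ)/2 = 4.36635e+08 m, ε = −GM/(2a) = −3.172e+20/(2 · 4.36635e+08) J/kg ≈ -3.632e+11 J/kg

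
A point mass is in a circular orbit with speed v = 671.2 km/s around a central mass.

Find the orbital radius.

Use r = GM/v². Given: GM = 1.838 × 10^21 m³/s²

Convert to SI: v = 671.2 km/s = 671200 m/s.
For a circular orbit, v² = GM / r, so r = GM / v².
r = 1.838e+21 / (671200)² m ≈ 4.08e+09 m = 4.08 Gm.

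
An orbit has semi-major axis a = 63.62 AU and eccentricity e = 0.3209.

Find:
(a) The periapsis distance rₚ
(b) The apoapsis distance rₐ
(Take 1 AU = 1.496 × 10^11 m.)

Convert to SI: a = 63.62 AU = 9.51755e+12 m.
(a) rₚ = a(1 − e) = 9.51755e+12 · (1 − 0.3209) = 9.51755e+12 · 0.6791 ≈ 6.463e+12 m = 43.2 AU.
(b) rₐ = a(1 + e) = 9.51755e+12 · (1 + 0.3209) = 9.51755e+12 · 1.3209 ≈ 1.257e+13 m = 84.04 AU.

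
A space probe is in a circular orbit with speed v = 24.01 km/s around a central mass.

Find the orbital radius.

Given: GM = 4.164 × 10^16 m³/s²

Convert to SI: v = 24.01 km/s = 24010 m/s.
For a circular orbit, v² = GM / r, so r = GM / v².
r = 4.164e+16 / (24010)² m ≈ 7.223e+07 m = 7.223 × 10^7 m.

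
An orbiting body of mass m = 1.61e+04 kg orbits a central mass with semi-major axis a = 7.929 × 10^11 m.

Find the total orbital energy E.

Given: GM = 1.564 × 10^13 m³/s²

E = −GMm / (2a).
E = −1.564e+13 · 1.61e+04 / (2 · 7.929e+11) J ≈ -1.588e+05 J = -158.8 kJ.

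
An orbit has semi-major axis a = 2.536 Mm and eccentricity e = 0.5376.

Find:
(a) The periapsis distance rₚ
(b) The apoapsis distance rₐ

Convert to SI: a = 2.536 Mm = 2.536e+06 m.
(a) rₚ = a(1 − e) = 2.536e+06 · (1 − 0.5376) = 2.536e+06 · 0.4624 ≈ 1.173e+06 m = 1.173 Mm.
(b) rₐ = a(1 + e) = 2.536e+06 · (1 + 0.5376) = 2.536e+06 · 1.5376 ≈ 3.899e+06 m = 3.899 Mm.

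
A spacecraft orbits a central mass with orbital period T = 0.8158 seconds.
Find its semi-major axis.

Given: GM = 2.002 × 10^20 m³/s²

Invert Kepler's third law: a = (GM · T² / (4π²))^(1/3).
Substituting T = 0.8158 s and GM = 2.002e+20 m³/s²:
a = (2.002e+20 · (0.8158)² / (4π²))^(1/3) m
a ≈ 1.5e+06 m = 1.5 Mm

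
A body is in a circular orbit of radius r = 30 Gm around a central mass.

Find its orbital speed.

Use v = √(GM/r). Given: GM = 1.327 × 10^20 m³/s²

Convert to SI: r = 30 Gm = 3e+10 m.
For a circular orbit, gravity supplies the centripetal force, so v = √(GM / r).
v = √(1.327e+20 / 3e+10) m/s ≈ 6.651e+04 m/s = 66.51 km/s.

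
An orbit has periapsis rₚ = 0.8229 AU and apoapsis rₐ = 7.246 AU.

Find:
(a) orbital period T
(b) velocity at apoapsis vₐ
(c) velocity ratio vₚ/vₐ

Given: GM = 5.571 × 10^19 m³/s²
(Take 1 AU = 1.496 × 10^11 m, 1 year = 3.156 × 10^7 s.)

Convert to SI: rₚ = 0.8229 AU = 1.23106e+11 m; rₐ = 7.246 AU = 1.084e+12 m.
(a) With a = (rₚ + rₐ)/2 = 6.03554e+11 m, T = 2π √(a³/GM) = 2π √((6.03554e+11)³/5.571e+19) s ≈ 3.947e+08 s
(b) With a = (rₚ + rₐ)/2 = 6.03554e+11 m, vₐ = √(GM (2/rₐ − 1/a)) = √(5.571e+19 · (2/1.084e+12 − 1/6.03554e+11)) m/s ≈ 3238 m/s
(c) Conservation of angular momentum (rₚvₚ = rₐvₐ) gives vₚ/vₐ = rₐ/rₚ = 1.084e+12/1.23106e+11 ≈ 8.805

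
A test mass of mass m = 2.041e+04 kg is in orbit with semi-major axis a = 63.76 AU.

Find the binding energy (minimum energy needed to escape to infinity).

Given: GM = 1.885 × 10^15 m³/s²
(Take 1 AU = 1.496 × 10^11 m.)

Convert to SI: a = 63.76 AU = 9.5385e+12 m.
Total orbital energy is E = −GMm/(2a); binding energy is E_bind = −E = GMm/(2a).
E_bind = 1.885e+15 · 2.041e+04 / (2 · 9.5385e+12) J ≈ 2.017e+06 J = 2.017 MJ.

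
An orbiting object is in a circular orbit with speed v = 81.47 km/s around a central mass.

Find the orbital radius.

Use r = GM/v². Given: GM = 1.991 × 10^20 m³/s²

Convert to SI: v = 81.47 km/s = 81470 m/s.
For a circular orbit, v² = GM / r, so r = GM / v².
r = 1.991e+20 / (81470)² m ≈ 3e+10 m = 30 Gm.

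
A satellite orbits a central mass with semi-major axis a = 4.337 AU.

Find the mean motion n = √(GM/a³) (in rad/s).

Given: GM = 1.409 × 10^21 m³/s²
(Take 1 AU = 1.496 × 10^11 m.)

Convert to SI: a = 4.337 AU = 6.48815e+11 m.
n = √(GM / a³).
n = √(1.409e+21 / (6.48815e+11)³) rad/s ≈ 7.182e-08 rad/s.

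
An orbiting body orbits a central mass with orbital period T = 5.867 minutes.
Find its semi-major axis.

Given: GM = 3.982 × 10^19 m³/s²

Convert to SI: T = 5.867 minutes = 352.02 s.
Invert Kepler's third law: a = (GM · T² / (4π²))^(1/3).
Substituting T = 352.02 s and GM = 3.982e+19 m³/s²:
a = (3.982e+19 · (352.02)² / (4π²))^(1/3) m
a ≈ 5e+07 m = 50 Mm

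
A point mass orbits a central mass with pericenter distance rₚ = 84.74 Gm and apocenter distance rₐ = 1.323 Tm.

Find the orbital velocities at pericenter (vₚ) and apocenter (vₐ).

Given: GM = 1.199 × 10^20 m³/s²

Convert to SI: rₚ = 84.74 Gm = 8.474e+10 m; rₐ = 1.323 Tm = 1.323e+12 m.
Use the vis-viva equation v² = GM(2/r − 1/a) with a = (rₚ + rₐ)/2 = (8.474e+10 + 1.323e+12)/2 = 7.0387e+11 m.
vₚ = √(GM · (2/rₚ − 1/a)) = √(1.199e+20 · (2/8.474e+10 − 1/7.0387e+11)) m/s ≈ 5.157e+04 m/s = 51.57 km/s.
vₐ = √(GM · (2/rₐ − 1/a)) = √(1.199e+20 · (2/1.323e+12 − 1/7.0387e+11)) m/s ≈ 3303 m/s = 3.303 km/s.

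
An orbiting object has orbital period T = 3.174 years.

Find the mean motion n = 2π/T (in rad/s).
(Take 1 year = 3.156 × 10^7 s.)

Convert to SI: T = 3.174 years = 1.00171e+08 s.
n = 2π / T.
n = 2π / 1.00171e+08 s ≈ 6.272e-08 rad/s.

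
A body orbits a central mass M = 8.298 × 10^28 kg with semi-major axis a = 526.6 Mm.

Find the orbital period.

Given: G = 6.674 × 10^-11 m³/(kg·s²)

Convert to SI: a = 526.6 Mm = 5.266e+08 m.
GM = G · M = 6.674e-11 · 8.298e+28 = 5.53809e+18 m³/s².
Kepler's third law: T = 2π √(a³ / GM).
Substituting a = 5.266e+08 m and GM = 5.53809e+18 m³/s²:
T = 2π √((5.266e+08)³ / 5.53809e+18) s
T ≈ 3.226e+04 s = 8.962 hours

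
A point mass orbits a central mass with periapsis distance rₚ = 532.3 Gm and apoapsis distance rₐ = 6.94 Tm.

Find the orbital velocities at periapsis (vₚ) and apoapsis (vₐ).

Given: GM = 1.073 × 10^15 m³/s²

Convert to SI: rₚ = 532.3 Gm = 5.323e+11 m; rₐ = 6.94 Tm = 6.94e+12 m.
Use the vis-viva equation v² = GM(2/r − 1/a) with a = (rₚ + rₐ)/2 = (5.323e+11 + 6.94e+12)/2 = 3.73615e+12 m.
vₚ = √(GM · (2/rₚ − 1/a)) = √(1.073e+15 · (2/5.323e+11 − 1/3.73615e+12)) m/s ≈ 61.19 m/s = 61.19 m/s.
vₐ = √(GM · (2/rₐ − 1/a)) = √(1.073e+15 · (2/6.94e+12 − 1/3.73615e+12)) m/s ≈ 4.693 m/s = 4.693 m/s.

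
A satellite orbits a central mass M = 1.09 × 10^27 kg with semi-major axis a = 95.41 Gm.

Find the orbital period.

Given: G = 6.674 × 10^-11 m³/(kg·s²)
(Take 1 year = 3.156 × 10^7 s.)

Convert to SI: a = 95.41 Gm = 9.541e+10 m.
GM = G · M = 6.674e-11 · 1.09e+27 = 7.27466e+16 m³/s².
Kepler's third law: T = 2π √(a³ / GM).
Substituting a = 9.541e+10 m and GM = 7.27466e+16 m³/s²:
T = 2π √((9.541e+10)³ / 7.27466e+16) s
T ≈ 6.865e+08 s = 21.75 years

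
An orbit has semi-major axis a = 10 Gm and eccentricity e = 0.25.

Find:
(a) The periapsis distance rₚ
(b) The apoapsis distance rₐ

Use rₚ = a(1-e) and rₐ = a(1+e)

Convert to SI: a = 10 Gm = 1e+10 m.
(a) rₚ = a(1 − e) = 1e+10 · (1 − 0.25) = 1e+10 · 0.75 ≈ 7.5e+09 m = 7.5 Gm.
(b) rₐ = a(1 + e) = 1e+10 · (1 + 0.25) = 1e+10 · 1.25 ≈ 1.25e+10 m = 12.5 Gm.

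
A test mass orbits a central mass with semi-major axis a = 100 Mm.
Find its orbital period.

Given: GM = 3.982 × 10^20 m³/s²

Convert to SI: a = 100 Mm = 1e+08 m.
Kepler's third law: T = 2π √(a³ / GM).
Substituting a = 1e+08 m and GM = 3.982e+20 m³/s²:
T = 2π √((1e+08)³ / 3.982e+20) s
T ≈ 314.9 s = 5.248 minutes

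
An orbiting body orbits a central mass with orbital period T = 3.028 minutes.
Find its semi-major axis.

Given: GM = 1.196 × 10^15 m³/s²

Convert to SI: T = 3.028 minutes = 181.68 s.
Invert Kepler's third law: a = (GM · T² / (4π²))^(1/3).
Substituting T = 181.68 s and GM = 1.196e+15 m³/s²:
a = (1.196e+15 · (181.68)² / (4π²))^(1/3) m
a ≈ 1e+06 m = 1000 km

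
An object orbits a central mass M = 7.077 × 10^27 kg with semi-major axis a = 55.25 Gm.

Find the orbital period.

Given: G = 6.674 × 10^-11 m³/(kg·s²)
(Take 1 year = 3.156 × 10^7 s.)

Convert to SI: a = 55.25 Gm = 5.525e+10 m.
GM = G · M = 6.674e-11 · 7.077e+27 = 4.72319e+17 m³/s².
Kepler's third law: T = 2π √(a³ / GM).
Substituting a = 5.525e+10 m and GM = 4.72319e+17 m³/s²:
T = 2π √((5.525e+10)³ / 4.72319e+17) s
T ≈ 1.187e+08 s = 3.762 years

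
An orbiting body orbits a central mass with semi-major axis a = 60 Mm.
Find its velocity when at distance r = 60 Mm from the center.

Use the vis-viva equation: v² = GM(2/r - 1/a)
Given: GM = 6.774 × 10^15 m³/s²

Convert to SI: a = 60 Mm = 6e+07 m; r = 60 Mm = 6e+07 m.
Vis-viva: v = √(GM · (2/r − 1/a)).
2/r − 1/a = 2/6e+07 − 1/6e+07 = 1.66667e-08 m⁻¹.
v = √(6.774e+15 · 1.66667e-08) m/s ≈ 1.063e+04 m/s = 10.63 km/s.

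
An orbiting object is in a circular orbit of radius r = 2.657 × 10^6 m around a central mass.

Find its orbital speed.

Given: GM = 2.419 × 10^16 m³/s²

For a circular orbit, gravity supplies the centripetal force, so v = √(GM / r).
v = √(2.419e+16 / 2.657e+06) m/s ≈ 9.542e+04 m/s = 95.42 km/s.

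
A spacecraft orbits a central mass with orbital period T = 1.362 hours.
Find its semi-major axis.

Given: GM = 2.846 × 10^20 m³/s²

Convert to SI: T = 1.362 hours = 4903.2 s.
Invert Kepler's third law: a = (GM · T² / (4π²))^(1/3).
Substituting T = 4903.2 s and GM = 2.846e+20 m³/s²:
a = (2.846e+20 · (4903.2)² / (4π²))^(1/3) m
a ≈ 5.575e+08 m = 5.575 × 10^8 m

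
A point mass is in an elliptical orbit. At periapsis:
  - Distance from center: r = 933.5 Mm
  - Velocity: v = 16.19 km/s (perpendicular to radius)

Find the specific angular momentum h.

Convert to SI: r = 933.5 Mm = 9.335e+08 m; v = 16.19 km/s = 16190 m/s.
With v perpendicular to r, h = r · v.
h = 9.335e+08 · 16190 m²/s ≈ 1.511e+13 m²/s.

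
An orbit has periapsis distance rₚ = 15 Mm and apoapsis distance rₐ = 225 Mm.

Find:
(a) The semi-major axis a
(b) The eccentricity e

Convert to SI: rₚ = 15 Mm = 1.5e+07 m; rₐ = 225 Mm = 2.25e+08 m.
(a) a = (rₚ + rₐ) / 2 = (1.5e+07 + 2.25e+08) / 2 ≈ 1.2e+08 m = 120 Mm.
(b) e = (rₐ − rₚ) / (rₐ + rₚ) = (2.25e+08 − 1.5e+07) / (2.25e+08 + 1.5e+07) ≈ 0.875.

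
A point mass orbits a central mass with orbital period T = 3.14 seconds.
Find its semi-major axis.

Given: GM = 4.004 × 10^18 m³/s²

Invert Kepler's third law: a = (GM · T² / (4π²))^(1/3).
Substituting T = 3.14 s and GM = 4.004e+18 m³/s²:
a = (4.004e+18 · (3.14)² / (4π²))^(1/3) m
a ≈ 1e+06 m = 1000 km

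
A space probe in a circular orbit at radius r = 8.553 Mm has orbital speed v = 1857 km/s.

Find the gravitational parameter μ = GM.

Convert to SI: r = 8.553 Mm = 8.553e+06 m; v = 1857 km/s = 1.857e+06 m/s.
For a circular orbit v² = GM/r, so GM = v² · r.
GM = (1.857e+06)² · 8.553e+06 m³/s² ≈ 2.949e+19 m³/s² = 2.949 × 10^19 m³/s².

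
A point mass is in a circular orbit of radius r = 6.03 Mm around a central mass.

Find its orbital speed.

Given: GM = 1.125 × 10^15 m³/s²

Convert to SI: r = 6.03 Mm = 6.03e+06 m.
For a circular orbit, gravity supplies the centripetal force, so v = √(GM / r).
v = √(1.125e+15 / 6.03e+06) m/s ≈ 1.366e+04 m/s = 13.66 km/s.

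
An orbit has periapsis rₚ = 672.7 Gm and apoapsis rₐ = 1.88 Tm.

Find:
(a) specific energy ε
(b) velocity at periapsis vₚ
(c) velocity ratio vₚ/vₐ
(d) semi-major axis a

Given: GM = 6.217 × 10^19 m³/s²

Convert to SI: rₚ = 672.7 Gm = 6.727e+11 m; rₐ = 1.88 Tm = 1.88e+12 m.
(a) With a = (rₚ + rₐ)/2 = 1.27635e+12 m, ε = −GM/(2a) = −6.217e+19/(2 · 1.27635e+12) J/kg ≈ -2.435e+07 J/kg
(b) With a = (rₚ + rₐ)/2 = 1.27635e+12 m, vₚ = √(GM (2/rₚ − 1/a)) = √(6.217e+19 · (2/6.727e+11 − 1/1.27635e+12)) m/s ≈ 1.167e+04 m/s
(c) Conservation of angular momentum (rₚvₚ = rₐvₐ) gives vₚ/vₐ = rₐ/rₚ = 1.88e+12/6.727e+11 ≈ 2.795
(d) a = (rₚ + rₐ)/2 = (6.727e+11 + 1.88e+12)/2 ≈ 1.276e+12 m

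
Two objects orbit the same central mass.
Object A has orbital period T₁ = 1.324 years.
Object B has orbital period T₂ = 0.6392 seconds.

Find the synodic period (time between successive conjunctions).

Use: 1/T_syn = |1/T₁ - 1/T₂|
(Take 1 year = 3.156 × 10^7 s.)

Convert to SI: T₁ = 1.324 years = 4.17854e+07 s.
T_syn = |T₁ · T₂ / (T₁ − T₂)|.
T_syn = |4.17854e+07 · 0.6392 / (4.17854e+07 − 0.6392)| s ≈ 0.6392 s = 0.6392 seconds.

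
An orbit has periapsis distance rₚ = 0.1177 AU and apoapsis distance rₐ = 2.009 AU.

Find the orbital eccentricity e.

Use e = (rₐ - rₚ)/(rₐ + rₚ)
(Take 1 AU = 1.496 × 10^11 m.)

Convert to SI: rₚ = 0.1177 AU = 1.76079e+10 m; rₐ = 2.009 AU = 3.00546e+11 m.
e = (rₐ − rₚ) / (rₐ + rₚ).
e = (3.00546e+11 − 1.76079e+10) / (3.00546e+11 + 1.76079e+10) = 2.82938e+11 / 3.18154e+11 ≈ 0.8893.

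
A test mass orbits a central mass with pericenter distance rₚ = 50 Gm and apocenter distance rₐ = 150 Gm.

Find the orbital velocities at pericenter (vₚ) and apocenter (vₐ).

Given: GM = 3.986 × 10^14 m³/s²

Convert to SI: rₚ = 50 Gm = 5e+10 m; rₐ = 150 Gm = 1.5e+11 m.
Use the vis-viva equation v² = GM(2/r − 1/a) with a = (rₚ + rₐ)/2 = (5e+10 + 1.5e+11)/2 = 1e+11 m.
vₚ = √(GM · (2/rₚ − 1/a)) = √(3.986e+14 · (2/5e+10 − 1/1e+11)) m/s ≈ 109.4 m/s = 109.4 m/s.
vₐ = √(GM · (2/rₐ − 1/a)) = √(3.986e+14 · (2/1.5e+11 − 1/1e+11)) m/s ≈ 36.45 m/s = 36.45 m/s.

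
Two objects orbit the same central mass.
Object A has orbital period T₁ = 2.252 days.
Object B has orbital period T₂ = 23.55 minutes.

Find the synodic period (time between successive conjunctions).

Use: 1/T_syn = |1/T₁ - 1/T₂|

Convert to SI: T₁ = 2.252 days = 194573 s; T₂ = 23.55 minutes = 1413 s.
T_syn = |T₁ · T₂ / (T₁ − T₂)|.
T_syn = |194573 · 1413 / (194573 − 1413)| s ≈ 1423 s = 23.72 minutes.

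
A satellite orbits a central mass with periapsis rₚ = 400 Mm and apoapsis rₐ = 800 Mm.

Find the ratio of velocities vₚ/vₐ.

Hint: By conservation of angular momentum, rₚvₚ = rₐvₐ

Convert to SI: rₚ = 400 Mm = 4e+08 m; rₐ = 800 Mm = 8e+08 m.
Conservation of angular momentum gives rₚvₚ = rₐvₐ, so vₚ/vₐ = rₐ/rₚ.
vₚ/vₐ = 8e+08 / 4e+08 ≈ 2.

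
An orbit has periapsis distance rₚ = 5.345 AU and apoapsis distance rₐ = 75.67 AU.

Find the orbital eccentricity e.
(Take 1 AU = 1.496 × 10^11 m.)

Convert to SI: rₚ = 5.345 AU = 7.99612e+11 m; rₐ = 75.67 AU = 1.13202e+13 m.
e = (rₐ − rₚ) / (rₐ + rₚ).
e = (1.13202e+13 − 7.99612e+11) / (1.13202e+13 + 7.99612e+11) = 1.05206e+13 / 1.21198e+13 ≈ 0.868.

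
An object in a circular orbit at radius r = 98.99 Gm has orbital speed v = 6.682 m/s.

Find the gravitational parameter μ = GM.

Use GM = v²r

Convert to SI: r = 98.99 Gm = 9.899e+10 m.
For a circular orbit v² = GM/r, so GM = v² · r.
GM = (6.682)² · 9.899e+10 m³/s² ≈ 4.42e+12 m³/s² = 4.42 × 10^12 m³/s².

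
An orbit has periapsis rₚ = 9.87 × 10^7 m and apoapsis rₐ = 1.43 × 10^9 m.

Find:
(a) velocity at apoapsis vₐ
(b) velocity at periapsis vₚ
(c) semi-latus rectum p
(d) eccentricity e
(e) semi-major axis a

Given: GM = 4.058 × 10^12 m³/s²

(a) With a = (rₚ + rₐ)/2 = 7.6435e+08 m, vₐ = √(GM (2/rₐ − 1/a)) = √(4.058e+12 · (2/1.43e+09 − 1/7.6435e+08)) m/s ≈ 19.14 m/s
(b) With a = (rₚ + rₐ)/2 = 7.6435e+08 m, vₚ = √(GM (2/rₚ − 1/a)) = √(4.058e+12 · (2/9.87e+07 − 1/7.6435e+08)) m/s ≈ 277.3 m/s
(c) From a = (rₚ + rₐ)/2 = 7.6435e+08 m and e = (rₐ − rₚ)/(rₐ + rₚ) = 0.870871, p = a(1 − e²) = 7.6435e+08 · (1 − (0.870871)²) ≈ 1.847e+08 m
(d) e = (rₐ − rₚ)/(rₐ + rₚ) = (1.43e+09 − 9.87e+07)/(1.43e+09 + 9.87e+07) ≈ 0.8709
(e) a = (rₚ + rₐ)/2 = (9.87e+07 + 1.43e+09)/2 ≈ 7.644e+08 m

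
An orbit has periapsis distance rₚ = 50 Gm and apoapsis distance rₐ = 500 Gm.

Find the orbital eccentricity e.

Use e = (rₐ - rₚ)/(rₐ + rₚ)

Convert to SI: rₚ = 50 Gm = 5e+10 m; rₐ = 500 Gm = 5e+11 m.
e = (rₐ − rₚ) / (rₐ + rₚ).
e = (5e+11 − 5e+10) / (5e+11 + 5e+10) = 4.5e+11 / 5.5e+11 ≈ 0.8182.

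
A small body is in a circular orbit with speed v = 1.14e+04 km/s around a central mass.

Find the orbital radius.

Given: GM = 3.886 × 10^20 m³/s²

Convert to SI: v = 1.14e+04 km/s = 1.14e+07 m/s.
For a circular orbit, v² = GM / r, so r = GM / v².
r = 3.886e+20 / (1.14e+07)² m ≈ 2.99e+06 m = 2.99 Mm.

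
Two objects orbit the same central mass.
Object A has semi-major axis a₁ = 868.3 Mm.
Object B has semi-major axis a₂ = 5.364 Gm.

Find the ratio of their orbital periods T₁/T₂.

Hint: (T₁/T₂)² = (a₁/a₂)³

Convert to SI: a₁ = 868.3 Mm = 8.683e+08 m; a₂ = 5.364 Gm = 5.364e+09 m.
From Kepler's third law, (T₁/T₂)² = (a₁/a₂)³, so T₁/T₂ = (a₁/a₂)^(3/2).
a₁/a₂ = 8.683e+08 / 5.364e+09 = 0.161875.
T₁/T₂ = (0.161875)^(3/2) ≈ 0.06513.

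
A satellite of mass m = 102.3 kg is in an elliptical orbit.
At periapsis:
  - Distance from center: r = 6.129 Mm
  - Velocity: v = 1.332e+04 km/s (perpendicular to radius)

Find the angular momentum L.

Convert to SI: r = 6.129 Mm = 6.129e+06 m; v = 1.332e+04 km/s = 1.332e+07 m/s.
Since v is perpendicular to r, L = m · v · r.
L = 102.3 · 1.332e+07 · 6.129e+06 kg·m²/s ≈ 8.352e+15 kg·m²/s.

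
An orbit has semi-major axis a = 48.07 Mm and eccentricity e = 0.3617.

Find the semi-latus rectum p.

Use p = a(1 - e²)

Convert to SI: a = 48.07 Mm = 4.807e+07 m.
p = a (1 − e²).
p = 4.807e+07 · (1 − (0.3617)²) = 4.807e+07 · 0.869173 ≈ 4.178e+07 m = 41.78 Mm.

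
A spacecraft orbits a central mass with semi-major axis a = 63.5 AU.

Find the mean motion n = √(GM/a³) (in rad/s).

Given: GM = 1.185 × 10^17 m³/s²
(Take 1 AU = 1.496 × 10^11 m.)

Convert to SI: a = 63.5 AU = 9.4996e+12 m.
n = √(GM / a³).
n = √(1.185e+17 / (9.4996e+12)³) rad/s ≈ 1.176e-11 rad/s.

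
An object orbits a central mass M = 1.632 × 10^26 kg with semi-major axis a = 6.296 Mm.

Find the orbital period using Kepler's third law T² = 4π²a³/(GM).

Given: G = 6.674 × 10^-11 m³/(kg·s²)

Convert to SI: a = 6.296 Mm = 6.296e+06 m.
GM = G · M = 6.674e-11 · 1.632e+26 = 1.0892e+16 m³/s².
Kepler's third law: T = 2π √(a³ / GM).
Substituting a = 6.296e+06 m and GM = 1.0892e+16 m³/s²:
T = 2π √((6.296e+06)³ / 1.0892e+16) s
T ≈ 951.1 s = 15.85 minutes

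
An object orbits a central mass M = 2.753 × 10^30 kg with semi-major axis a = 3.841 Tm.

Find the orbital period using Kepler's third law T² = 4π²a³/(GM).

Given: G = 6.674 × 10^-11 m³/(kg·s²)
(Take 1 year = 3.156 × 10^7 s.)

Convert to SI: a = 3.841 Tm = 3.841e+12 m.
GM = G · M = 6.674e-11 · 2.753e+30 = 1.83735e+20 m³/s².
Kepler's third law: T = 2π √(a³ / GM).
Substituting a = 3.841e+12 m and GM = 1.83735e+20 m³/s²:
T = 2π √((3.841e+12)³ / 1.83735e+20) s
T ≈ 3.489e+09 s = 110.6 years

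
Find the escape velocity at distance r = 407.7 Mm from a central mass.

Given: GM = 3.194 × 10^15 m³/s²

Convert to SI: r = 407.7 Mm = 4.077e+08 m.
Escape velocity comes from setting total energy to zero: ½v² − GM/r = 0 ⇒ v_esc = √(2GM / r).
v_esc = √(2 · 3.194e+15 / 4.077e+08) m/s ≈ 3958 m/s = 3.958 km/s.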